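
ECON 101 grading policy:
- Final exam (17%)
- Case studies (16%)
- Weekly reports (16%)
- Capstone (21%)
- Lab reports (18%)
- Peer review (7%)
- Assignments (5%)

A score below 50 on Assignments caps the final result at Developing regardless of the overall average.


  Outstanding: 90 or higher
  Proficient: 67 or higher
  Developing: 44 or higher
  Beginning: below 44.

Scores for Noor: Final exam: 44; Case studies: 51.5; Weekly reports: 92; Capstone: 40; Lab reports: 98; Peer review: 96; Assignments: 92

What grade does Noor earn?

Assignments score 92 ≥ 50: minimum met.
Weighted total:
  Final exam 44 × 0.17 = 7.48
  Case studies 51.5 × 0.16 = 8.24
  Weekly reports 92 × 0.16 = 14.72
  Capstone 40 × 0.21 = 8.4
  Lab reports 98 × 0.18 = 17.64
  Peer review 96 × 0.07 = 6.72
  Assignments 92 × 0.05 = 4.6
Sum = 67.8
67.8 is ≥ 67 and < 90 → Proficient

Proficient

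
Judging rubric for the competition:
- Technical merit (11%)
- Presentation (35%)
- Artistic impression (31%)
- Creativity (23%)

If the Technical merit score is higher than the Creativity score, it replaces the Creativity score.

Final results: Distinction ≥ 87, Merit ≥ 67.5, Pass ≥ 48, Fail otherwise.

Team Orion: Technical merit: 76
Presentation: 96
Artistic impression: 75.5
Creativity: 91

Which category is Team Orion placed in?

Technical merit (76) ≤ Creativity (91), so Creativity stays at 91.
Weighted total:
  Technical merit 76 × 0.11 = 8.36
  Presentation 96 × 0.35 = 33.6
  Artistic impression 75.5 × 0.31 = 23.405
  Creativity 91 × 0.23 = 20.93
Sum = 86.295
86.295 is ≥ 67.5 and < 87 → Merit

Merit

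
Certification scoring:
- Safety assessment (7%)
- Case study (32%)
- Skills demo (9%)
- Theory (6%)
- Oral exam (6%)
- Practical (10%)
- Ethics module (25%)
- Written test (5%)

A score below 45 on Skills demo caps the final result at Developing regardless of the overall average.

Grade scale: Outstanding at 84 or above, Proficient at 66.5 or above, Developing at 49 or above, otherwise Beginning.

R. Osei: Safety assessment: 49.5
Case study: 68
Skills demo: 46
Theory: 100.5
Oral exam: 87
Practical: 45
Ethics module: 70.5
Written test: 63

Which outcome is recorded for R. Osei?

Developing

Skills demo score 46 ≥ 45: minimum met.
Weighted total:
  Safety assessment 49.5 × 0.07 = 3.465
  Case study 68 × 0.32 = 21.76
  Skills demo 46 × 0.09 = 4.14
  Theory 100.5 × 0.06 = 6.03
  Oral exam 87 × 0.06 = 5.22
  Practical 45 × 0.1 = 4.5
  Ethics module 70.5 × 0.25 = 17.625
  Written test 63 × 0.05 = 3.15
Sum = 65.89
65.89 is ≥ 49 and < 66.5 → Developing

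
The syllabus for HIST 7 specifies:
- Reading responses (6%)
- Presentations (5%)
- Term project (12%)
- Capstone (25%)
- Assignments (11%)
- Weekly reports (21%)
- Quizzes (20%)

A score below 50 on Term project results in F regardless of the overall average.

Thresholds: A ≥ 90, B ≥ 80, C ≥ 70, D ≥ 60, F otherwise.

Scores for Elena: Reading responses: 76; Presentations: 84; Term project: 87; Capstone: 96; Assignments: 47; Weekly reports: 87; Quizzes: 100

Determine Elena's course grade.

Term project score 87 ≥ 50: minimum met.
Weighted total:
  Reading responses 76 × 0.06 = 4.56
  Presentations 84 × 0.05 = 4.2
  Term project 87 × 0.12 = 10.44
  Capstone 96 × 0.25 = 24
  Assignments 47 × 0.11 = 5.17
  Weekly reports 87 × 0.21 = 18.27
  Quizzes 100 × 0.2 = 20
Sum = 86.64
86.64 is ≥ 80 and < 90 → B

B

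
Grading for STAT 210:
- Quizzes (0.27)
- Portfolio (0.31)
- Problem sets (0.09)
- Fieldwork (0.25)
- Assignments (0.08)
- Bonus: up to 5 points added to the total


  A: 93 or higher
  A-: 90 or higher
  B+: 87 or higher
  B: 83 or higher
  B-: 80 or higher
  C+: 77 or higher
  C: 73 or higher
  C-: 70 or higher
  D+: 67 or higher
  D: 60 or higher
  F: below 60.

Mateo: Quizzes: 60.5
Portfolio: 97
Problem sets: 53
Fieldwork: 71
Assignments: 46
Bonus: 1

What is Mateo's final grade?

Weighted total:
  Quizzes 60.5 × 0.27 = 16.335
  Portfolio 97 × 0.31 = 30.07
  Problem sets 53 × 0.09 = 4.77
  Fieldwork 71 × 0.25 = 17.75
  Assignments 46 × 0.08 = 3.68
Sum = 72.605
Bonus: 72.605 + 1 = 73.605
73.605 is ≥ 73 and < 77 → C

C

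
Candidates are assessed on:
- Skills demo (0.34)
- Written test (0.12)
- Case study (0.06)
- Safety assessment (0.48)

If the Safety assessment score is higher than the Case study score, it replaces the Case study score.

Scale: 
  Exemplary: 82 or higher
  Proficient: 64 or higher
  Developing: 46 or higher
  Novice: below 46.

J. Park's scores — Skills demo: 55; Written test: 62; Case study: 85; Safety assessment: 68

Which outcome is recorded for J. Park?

Developing

Safety assessment (68) ≤ Case study (85), so Case study stays at 85.
Weighted total:
  Skills demo 55 × 0.34 = 18.7
  Written test 62 × 0.12 = 7.44
  Case study 85 × 0.06 = 5.1
  Safety assessment 68 × 0.48 = 32.64
Sum = 63.88
63.88 is ≥ 46 and < 64 → Developing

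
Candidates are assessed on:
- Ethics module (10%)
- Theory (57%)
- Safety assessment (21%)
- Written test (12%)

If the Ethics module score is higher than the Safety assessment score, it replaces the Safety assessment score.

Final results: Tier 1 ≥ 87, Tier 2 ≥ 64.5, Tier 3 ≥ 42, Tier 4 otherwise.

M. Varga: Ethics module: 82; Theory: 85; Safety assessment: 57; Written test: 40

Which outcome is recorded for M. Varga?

Ethics module (82) > Safety assessment (57), so Safety assessment counts as 82.
Weighted total:
  Ethics module 82 × 0.1 = 8.2
  Theory 85 × 0.57 = 48.45
  Safety assessment 82 × 0.21 = 17.22
  Written test 40 × 0.12 = 4.8
Sum = 78.67
78.67 is ≥ 64.5 and < 87 → Tier 2

Tier 2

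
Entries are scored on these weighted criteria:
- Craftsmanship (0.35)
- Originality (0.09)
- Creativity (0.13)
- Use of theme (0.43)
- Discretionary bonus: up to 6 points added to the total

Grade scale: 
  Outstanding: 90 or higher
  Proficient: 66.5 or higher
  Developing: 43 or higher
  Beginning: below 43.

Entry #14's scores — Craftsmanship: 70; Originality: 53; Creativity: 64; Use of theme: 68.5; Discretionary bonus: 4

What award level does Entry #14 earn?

Weighted total:
  Craftsmanship 70 × 0.35 = 24.5
  Originality 53 × 0.09 = 4.77
  Creativity 64 × 0.13 = 8.32
  Use of theme 68.5 × 0.43 = 29.455
Sum = 67.045
Discretionary bonus: 67.045 + 4 = 71.045
71.045 is ≥ 66.5 and < 90 → Proficient

Proficient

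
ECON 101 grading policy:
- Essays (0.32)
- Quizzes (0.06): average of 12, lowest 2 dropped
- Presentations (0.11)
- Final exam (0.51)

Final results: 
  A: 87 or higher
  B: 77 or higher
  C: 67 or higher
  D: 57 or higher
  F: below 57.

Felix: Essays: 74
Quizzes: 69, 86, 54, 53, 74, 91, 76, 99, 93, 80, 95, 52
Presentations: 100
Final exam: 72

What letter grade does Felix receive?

C

Quizzes: drop 52, 53 → average of remaining 10 = 817/10 = 81.7
Weighted total:
  Essays 74 × 0.32 = 23.68
  Quizzes 81.7 × 0.06 = 4.902
  Presentations 100 × 0.11 = 11
  Final exam 72 × 0.51 = 36.72
Sum = 76.302
76.302 is ≥ 67 and < 77 → C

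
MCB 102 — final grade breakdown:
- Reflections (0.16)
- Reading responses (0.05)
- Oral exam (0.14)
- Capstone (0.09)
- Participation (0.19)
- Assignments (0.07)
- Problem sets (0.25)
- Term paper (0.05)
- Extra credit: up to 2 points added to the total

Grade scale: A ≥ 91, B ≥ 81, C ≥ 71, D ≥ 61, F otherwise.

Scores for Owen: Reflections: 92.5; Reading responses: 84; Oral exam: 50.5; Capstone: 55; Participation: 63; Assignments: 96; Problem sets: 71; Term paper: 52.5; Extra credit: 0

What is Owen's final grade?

Weighted total:
  Reflections 92.5 × 0.16 = 14.8
  Reading responses 84 × 0.05 = 4.2
  Oral exam 50.5 × 0.14 = 7.07
  Capstone 55 × 0.09 = 4.95
  Participation 63 × 0.19 = 11.97
  Assignments 96 × 0.07 = 6.72
  Problem sets 71 × 0.25 = 17.75
  Term paper 52.5 × 0.05 = 2.625
Sum = 70.085
Extra credit: 70.085 + 0 = 70.085
70.085 is ≥ 61 and < 71 → D

D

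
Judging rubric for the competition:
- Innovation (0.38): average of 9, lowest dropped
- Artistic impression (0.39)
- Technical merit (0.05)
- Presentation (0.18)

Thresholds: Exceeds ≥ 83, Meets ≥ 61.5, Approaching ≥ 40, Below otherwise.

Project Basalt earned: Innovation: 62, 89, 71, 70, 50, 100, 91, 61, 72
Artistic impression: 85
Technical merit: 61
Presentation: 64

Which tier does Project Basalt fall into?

Innovation: drop 50 → average of remaining 8 = 616/8 = 77
Weighted total:
  Innovation 77 × 0.38 = 29.26
  Artistic impression 85 × 0.39 = 33.15
  Technical merit 61 × 0.05 = 3.05
  Presentation 64 × 0.18 = 11.52
Sum = 76.98
76.98 is ≥ 61.5 and < 83 → Meets

Meets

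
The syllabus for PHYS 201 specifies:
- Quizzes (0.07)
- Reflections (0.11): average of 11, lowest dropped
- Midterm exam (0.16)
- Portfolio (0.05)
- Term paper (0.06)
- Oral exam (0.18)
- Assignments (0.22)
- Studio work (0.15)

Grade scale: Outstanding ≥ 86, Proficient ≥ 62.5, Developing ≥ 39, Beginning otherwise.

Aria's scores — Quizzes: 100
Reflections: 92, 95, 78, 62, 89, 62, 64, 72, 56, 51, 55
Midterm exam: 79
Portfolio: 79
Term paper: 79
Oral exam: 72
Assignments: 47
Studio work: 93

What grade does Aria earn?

Reflections: drop 51 → average of remaining 10 = 725/10 = 72.5
Weighted total:
  Quizzes 100 × 0.07 = 7
  Reflections 72.5 × 0.11 = 7.975
  Midterm exam 79 × 0.16 = 12.64
  Portfolio 79 × 0.05 = 3.95
  Term paper 79 × 0.06 = 4.74
  Oral exam 72 × 0.18 = 12.96
  Assignments 47 × 0.22 = 10.34
  Studio work 93 × 0.15 = 13.95
Sum = 73.555
73.555 is ≥ 62.5 and < 86 → Proficient

Proficient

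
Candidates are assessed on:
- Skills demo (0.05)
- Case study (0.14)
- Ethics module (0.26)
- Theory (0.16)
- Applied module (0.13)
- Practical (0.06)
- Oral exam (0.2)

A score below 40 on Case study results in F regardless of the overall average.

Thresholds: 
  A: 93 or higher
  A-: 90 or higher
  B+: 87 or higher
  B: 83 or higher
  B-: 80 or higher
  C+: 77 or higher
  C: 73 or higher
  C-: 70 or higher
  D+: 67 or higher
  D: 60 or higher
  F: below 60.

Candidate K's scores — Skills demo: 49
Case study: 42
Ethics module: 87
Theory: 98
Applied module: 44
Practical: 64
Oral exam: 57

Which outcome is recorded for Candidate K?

D+

Case study score 42 ≥ 40: minimum met.
Weighted total:
  Skills demo 49 × 0.05 = 2.45
  Case study 42 × 0.14 = 5.88
  Ethics module 87 × 0.26 = 22.62
  Theory 98 × 0.16 = 15.68
  Applied module 44 × 0.13 = 5.72
  Practical 64 × 0.06 = 3.84
  Oral exam 57 × 0.2 = 11.4
Sum = 67.59
67.59 is ≥ 67 and < 70 → D+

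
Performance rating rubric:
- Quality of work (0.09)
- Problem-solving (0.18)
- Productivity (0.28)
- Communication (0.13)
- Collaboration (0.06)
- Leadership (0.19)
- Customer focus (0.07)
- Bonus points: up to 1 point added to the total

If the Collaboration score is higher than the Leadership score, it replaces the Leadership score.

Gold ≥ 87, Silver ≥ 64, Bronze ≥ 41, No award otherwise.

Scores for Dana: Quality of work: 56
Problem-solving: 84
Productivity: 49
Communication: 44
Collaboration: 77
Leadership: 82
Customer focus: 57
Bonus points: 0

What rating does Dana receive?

Collaboration (77) ≤ Leadership (82), so Leadership stays at 82.
Weighted total:
  Quality of work 56 × 0.09 = 5.04
  Problem-solving 84 × 0.18 = 15.12
  Productivity 49 × 0.28 = 13.72
  Communication 44 × 0.13 = 5.72
  Collaboration 77 × 0.06 = 4.62
  Leadership 82 × 0.19 = 15.58
  Customer focus 57 × 0.07 = 3.99
Sum = 63.79
Bonus points: 63.79 + 0 = 63.79
63.79 is ≥ 41 and < 64 → Bronze

Bronze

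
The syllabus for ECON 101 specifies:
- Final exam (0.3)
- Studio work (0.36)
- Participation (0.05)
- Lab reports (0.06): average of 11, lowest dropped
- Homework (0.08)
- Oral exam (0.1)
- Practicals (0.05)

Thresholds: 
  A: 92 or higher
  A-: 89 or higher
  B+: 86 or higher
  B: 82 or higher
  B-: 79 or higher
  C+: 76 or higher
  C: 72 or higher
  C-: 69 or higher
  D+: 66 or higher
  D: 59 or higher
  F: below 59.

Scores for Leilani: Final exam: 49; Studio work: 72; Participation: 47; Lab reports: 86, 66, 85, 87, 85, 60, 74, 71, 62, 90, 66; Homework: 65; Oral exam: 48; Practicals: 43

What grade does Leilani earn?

Lab reports: drop 60 → average of remaining 10 = 772/10 = 77.2
Weighted total:
  Final exam 49 × 0.3 = 14.7
  Studio work 72 × 0.36 = 25.92
  Participation 47 × 0.05 = 2.35
  Lab reports 77.2 × 0.06 = 4.632
  Homework 65 × 0.08 = 5.2
  Oral exam 48 × 0.1 = 4.8
  Practicals 43 × 0.05 = 2.15
Sum = 59.752
59.752 is ≥ 59 and < 66 → D

D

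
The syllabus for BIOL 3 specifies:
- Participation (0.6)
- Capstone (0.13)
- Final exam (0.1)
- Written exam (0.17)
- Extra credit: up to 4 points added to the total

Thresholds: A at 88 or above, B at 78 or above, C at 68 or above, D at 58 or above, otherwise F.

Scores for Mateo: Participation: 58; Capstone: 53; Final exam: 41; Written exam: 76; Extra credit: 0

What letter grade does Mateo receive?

D

Weighted total:
  Participation 58 × 0.6 = 34.8
  Capstone 53 × 0.13 = 6.89
  Final exam 41 × 0.1 = 4.1
  Written exam 76 × 0.17 = 12.92
Sum = 58.71
Extra credit: 58.71 + 0 = 58.71
58.71 is ≥ 58 and < 68 → D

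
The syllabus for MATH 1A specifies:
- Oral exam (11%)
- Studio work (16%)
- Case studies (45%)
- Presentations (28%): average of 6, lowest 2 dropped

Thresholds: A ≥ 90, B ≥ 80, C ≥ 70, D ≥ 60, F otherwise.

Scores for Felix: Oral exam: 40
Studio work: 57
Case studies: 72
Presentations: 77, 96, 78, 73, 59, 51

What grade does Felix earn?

D

Presentations: drop 51, 59 → average of remaining 4 = 324/4 = 81
Weighted total:
  Oral exam 40 × 0.11 = 4.4
  Studio work 57 × 0.16 = 9.12
  Case studies 72 × 0.45 = 32.4
  Presentations 81 × 0.28 = 22.68
Sum = 68.6
68.6 is ≥ 60 and < 70 → D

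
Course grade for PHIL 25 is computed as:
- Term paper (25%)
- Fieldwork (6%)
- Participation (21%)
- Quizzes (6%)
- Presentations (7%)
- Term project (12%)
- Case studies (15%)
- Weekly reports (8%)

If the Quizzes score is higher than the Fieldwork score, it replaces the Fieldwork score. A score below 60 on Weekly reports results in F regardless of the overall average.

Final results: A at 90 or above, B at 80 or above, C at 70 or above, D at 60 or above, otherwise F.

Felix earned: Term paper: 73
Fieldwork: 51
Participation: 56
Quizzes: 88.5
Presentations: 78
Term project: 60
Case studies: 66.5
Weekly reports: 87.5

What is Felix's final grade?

Quizzes (88.5) > Fieldwork (51), so Fieldwork counts as 88.5.
Weekly reports score 87.5 ≥ 60: minimum met.
Weighted total:
  Term paper 73 × 0.25 = 18.25
  Fieldwork 88.5 × 0.06 = 5.31
  Participation 56 × 0.21 = 11.76
  Quizzes 88.5 × 0.06 = 5.31
  Presentations 78 × 0.07 = 5.46
  Term project 60 × 0.12 = 7.2
  Case studies 66.5 × 0.15 = 9.975
  Weekly reports 87.5 × 0.08 = 7
Sum = 70.265
70.265 is ≥ 70 and < 80 → C

C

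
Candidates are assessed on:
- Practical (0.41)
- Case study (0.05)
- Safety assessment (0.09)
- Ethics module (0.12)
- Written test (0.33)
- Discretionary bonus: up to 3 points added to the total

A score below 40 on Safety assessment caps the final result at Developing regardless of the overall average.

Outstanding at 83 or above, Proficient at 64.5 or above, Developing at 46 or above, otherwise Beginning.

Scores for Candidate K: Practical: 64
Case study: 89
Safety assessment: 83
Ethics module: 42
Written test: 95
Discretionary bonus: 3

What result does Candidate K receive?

Safety assessment score 83 ≥ 40: minimum met.
Weighted total:
  Practical 64 × 0.41 = 26.24
  Case study 89 × 0.05 = 4.45
  Safety assessment 83 × 0.09 = 7.47
  Ethics module 42 × 0.12 = 5.04
  Written test 95 × 0.33 = 31.35
Sum = 74.55
Discretionary bonus: 74.55 + 3 = 77.55
77.55 is ≥ 64.5 and < 83 → Proficient

Proficient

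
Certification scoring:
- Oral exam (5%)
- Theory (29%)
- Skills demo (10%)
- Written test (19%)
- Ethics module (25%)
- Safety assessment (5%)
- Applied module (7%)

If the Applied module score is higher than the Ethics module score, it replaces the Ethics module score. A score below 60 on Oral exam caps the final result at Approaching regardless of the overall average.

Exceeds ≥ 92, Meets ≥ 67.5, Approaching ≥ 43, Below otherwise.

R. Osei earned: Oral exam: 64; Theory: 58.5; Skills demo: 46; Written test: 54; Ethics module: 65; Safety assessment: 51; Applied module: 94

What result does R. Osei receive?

Meets

Applied module (94) > Ethics module (65), so Ethics module counts as 94.
Oral exam score 64 ≥ 60: minimum met.
Weighted total:
  Oral exam 64 × 0.05 = 3.2
  Theory 58.5 × 0.29 = 16.965
  Skills demo 46 × 0.1 = 4.6
  Written test 54 × 0.19 = 10.26
  Ethics module 94 × 0.25 = 23.5
  Safety assessment 51 × 0.05 = 2.55
  Applied module 94 × 0.07 = 6.58
Sum = 67.655
67.655 is ≥ 67.5 and < 92 → Meets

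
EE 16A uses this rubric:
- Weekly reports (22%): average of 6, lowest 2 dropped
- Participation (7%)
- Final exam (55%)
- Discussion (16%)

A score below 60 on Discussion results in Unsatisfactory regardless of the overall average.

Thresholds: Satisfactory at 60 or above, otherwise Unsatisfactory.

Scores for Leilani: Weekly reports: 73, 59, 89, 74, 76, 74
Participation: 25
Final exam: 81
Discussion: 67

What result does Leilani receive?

Satisfactory

Weekly reports: drop 59, 73 → average of remaining 4 = 313/4 = 78.25
Discussion score 67 ≥ 60: minimum met.
Weighted total:
  Weekly reports 78.25 × 0.22 = 17.215
  Participation 25 × 0.07 = 1.75
  Final exam 81 × 0.55 = 44.55
  Discussion 67 × 0.16 = 10.72
Sum = 74.235
74.235 ≥ 60 → Satisfactory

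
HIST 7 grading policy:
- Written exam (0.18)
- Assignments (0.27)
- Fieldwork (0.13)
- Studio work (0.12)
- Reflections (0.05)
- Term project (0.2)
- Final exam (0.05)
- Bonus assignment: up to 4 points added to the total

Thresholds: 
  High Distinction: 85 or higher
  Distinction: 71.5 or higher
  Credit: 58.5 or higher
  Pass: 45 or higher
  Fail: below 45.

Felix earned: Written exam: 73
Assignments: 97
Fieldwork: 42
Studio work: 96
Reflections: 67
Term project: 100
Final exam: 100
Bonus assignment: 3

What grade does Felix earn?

High Distinction

Weighted total:
  Written exam 73 × 0.18 = 13.14
  Assignments 97 × 0.27 = 26.19
  Fieldwork 42 × 0.13 = 5.46
  Studio work 96 × 0.12 = 11.52
  Reflections 67 × 0.05 = 3.35
  Term project 100 × 0.2 = 20
  Final exam 100 × 0.05 = 5
Sum = 84.66
Bonus assignment: 84.66 + 3 = 87.66
87.66 ≥ 85 → High Distinction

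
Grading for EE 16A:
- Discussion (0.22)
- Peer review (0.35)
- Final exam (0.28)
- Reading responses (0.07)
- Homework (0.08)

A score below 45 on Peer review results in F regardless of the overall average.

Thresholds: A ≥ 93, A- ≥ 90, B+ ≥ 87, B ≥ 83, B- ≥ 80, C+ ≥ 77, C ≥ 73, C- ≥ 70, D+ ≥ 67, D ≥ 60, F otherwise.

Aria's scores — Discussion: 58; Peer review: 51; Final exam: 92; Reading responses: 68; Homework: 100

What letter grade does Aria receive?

Peer review score 51 ≥ 45: minimum met.
Weighted total:
  Discussion 58 × 0.22 = 12.76
  Peer review 51 × 0.35 = 17.85
  Final exam 92 × 0.28 = 25.76
  Reading responses 68 × 0.07 = 4.76
  Homework 100 × 0.08 = 8
Sum = 69.13
69.13 is ≥ 67 and < 70 → D+

D+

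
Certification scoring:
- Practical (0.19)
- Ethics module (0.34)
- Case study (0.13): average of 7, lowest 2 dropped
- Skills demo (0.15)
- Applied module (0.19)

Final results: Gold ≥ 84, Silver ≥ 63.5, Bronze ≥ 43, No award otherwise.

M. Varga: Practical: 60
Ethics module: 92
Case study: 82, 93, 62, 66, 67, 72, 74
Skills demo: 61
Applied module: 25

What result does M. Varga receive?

Case study: drop 62, 66 → average of remaining 5 = 388/5 = 77.6
Weighted total:
  Practical 60 × 0.19 = 11.4
  Ethics module 92 × 0.34 = 31.28
  Case study 77.6 × 0.13 = 10.088
  Skills demo 61 × 0.15 = 9.15
  Applied module 25 × 0.19 = 4.75
Sum = 66.668
66.668 is ≥ 63.5 and < 84 → Silver

Silver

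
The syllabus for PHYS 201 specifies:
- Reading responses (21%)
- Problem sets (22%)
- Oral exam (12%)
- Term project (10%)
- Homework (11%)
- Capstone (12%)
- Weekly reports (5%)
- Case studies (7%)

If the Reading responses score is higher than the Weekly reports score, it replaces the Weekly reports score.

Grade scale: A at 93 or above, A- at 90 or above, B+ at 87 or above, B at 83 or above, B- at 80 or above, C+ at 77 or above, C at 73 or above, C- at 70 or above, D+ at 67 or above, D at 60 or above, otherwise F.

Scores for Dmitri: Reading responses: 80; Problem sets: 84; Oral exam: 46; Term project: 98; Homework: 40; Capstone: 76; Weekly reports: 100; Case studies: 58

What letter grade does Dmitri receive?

C

Reading responses (80) ≤ Weekly reports (100), so Weekly reports stays at 100.
Weighted total:
  Reading responses 80 × 0.21 = 16.8
  Problem sets 84 × 0.22 = 18.48
  Oral exam 46 × 0.12 = 5.52
  Term project 98 × 0.1 = 9.8
  Homework 40 × 0.11 = 4.4
  Capstone 76 × 0.12 = 9.12
  Weekly reports 100 × 0.05 = 5
  Case studies 58 × 0.07 = 4.06
Sum = 73.18
73.18 is ≥ 73 and < 77 → C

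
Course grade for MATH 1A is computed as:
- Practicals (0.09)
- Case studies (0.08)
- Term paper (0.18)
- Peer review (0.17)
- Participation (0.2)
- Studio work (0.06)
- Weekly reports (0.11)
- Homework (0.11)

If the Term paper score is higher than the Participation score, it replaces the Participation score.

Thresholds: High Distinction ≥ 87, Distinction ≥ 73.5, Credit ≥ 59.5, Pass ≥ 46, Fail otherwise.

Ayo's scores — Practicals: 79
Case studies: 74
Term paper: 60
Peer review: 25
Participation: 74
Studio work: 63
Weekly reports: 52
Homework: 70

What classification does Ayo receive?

Credit

Term paper (60) ≤ Participation (74), so Participation stays at 74.
Weighted total:
  Practicals 79 × 0.09 = 7.11
  Case studies 74 × 0.08 = 5.92
  Term paper 60 × 0.18 = 10.8
  Peer review 25 × 0.17 = 4.25
  Participation 74 × 0.2 = 14.8
  Studio work 63 × 0.06 = 3.78
  Weekly reports 52 × 0.11 = 5.72
  Homework 70 × 0.11 = 7.7
Sum = 60.08
60.08 is ≥ 59.5 and < 73.5 → Credit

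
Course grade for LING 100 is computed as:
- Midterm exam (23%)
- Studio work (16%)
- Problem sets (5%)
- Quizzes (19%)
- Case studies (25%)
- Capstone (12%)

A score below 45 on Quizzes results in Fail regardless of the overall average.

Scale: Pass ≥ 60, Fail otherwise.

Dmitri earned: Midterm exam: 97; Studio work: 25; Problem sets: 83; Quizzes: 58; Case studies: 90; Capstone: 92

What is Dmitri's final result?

Quizzes score 58 ≥ 45: minimum met.
Weighted total:
  Midterm exam 97 × 0.23 = 22.31
  Studio work 25 × 0.16 = 4
  Problem sets 83 × 0.05 = 4.15
  Quizzes 58 × 0.19 = 11.02
  Case studies 90 × 0.25 = 22.5
  Capstone 92 × 0.12 = 11.04
Sum = 75.02
75.02 ≥ 60 → Pass

Pass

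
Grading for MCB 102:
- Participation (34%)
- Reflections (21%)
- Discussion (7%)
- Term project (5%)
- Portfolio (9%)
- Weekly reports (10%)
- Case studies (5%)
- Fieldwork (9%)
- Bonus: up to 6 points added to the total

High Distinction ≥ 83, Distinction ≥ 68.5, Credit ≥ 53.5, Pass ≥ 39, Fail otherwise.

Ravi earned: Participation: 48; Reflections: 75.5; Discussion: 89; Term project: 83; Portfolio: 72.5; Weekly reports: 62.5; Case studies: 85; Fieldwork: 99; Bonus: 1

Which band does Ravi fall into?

Weighted total:
  Participation 48 × 0.34 = 16.32
  Reflections 75.5 × 0.21 = 15.855
  Discussion 89 × 0.07 = 6.23
  Term project 83 × 0.05 = 4.15
  Portfolio 72.5 × 0.09 = 6.525
  Weekly reports 62.5 × 0.1 = 6.25
  Case studies 85 × 0.05 = 4.25
  Fieldwork 99 × 0.09 = 8.91
Sum = 68.49
Bonus: 68.49 + 1 = 69.49
69.49 is ≥ 68.5 and < 83 → Distinction

Distinction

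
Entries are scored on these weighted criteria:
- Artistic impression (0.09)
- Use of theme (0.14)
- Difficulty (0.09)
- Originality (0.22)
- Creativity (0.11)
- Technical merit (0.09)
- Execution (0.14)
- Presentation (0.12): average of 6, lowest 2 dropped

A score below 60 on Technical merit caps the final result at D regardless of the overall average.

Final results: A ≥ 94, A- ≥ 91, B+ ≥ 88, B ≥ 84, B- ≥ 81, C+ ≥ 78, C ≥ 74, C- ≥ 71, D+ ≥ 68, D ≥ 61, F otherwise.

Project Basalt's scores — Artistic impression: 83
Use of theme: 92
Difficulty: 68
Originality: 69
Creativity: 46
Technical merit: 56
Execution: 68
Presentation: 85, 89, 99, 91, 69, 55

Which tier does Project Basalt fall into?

Presentation: drop 55, 69 → average of remaining 4 = 364/4 = 91
Technical merit score 56 < 60: minimum not met.
Weighted total:
  Artistic impression 83 × 0.09 = 7.47
  Use of theme 92 × 0.14 = 12.88
  Difficulty 68 × 0.09 = 6.12
  Originality 69 × 0.22 = 15.18
  Creativity 46 × 0.11 = 5.06
  Technical merit 56 × 0.09 = 5.04
  Execution 68 × 0.14 = 9.52
  Presentation 91 × 0.12 = 10.92
Sum = 72.19
72.19 would be C-; cap at D applies → D.

D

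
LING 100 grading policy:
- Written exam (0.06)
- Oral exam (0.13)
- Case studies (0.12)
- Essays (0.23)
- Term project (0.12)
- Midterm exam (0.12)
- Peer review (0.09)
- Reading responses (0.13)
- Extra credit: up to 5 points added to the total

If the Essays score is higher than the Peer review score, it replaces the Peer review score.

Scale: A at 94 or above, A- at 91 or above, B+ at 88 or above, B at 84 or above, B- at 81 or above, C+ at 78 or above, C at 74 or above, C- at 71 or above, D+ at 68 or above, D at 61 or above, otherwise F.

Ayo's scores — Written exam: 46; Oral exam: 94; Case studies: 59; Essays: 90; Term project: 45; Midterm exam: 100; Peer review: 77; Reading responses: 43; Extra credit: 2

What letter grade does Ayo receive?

C

Essays (90) > Peer review (77), so Peer review counts as 90.
Weighted total:
  Written exam 46 × 0.06 = 2.76
  Oral exam 94 × 0.13 = 12.22
  Case studies 59 × 0.12 = 7.08
  Essays 90 × 0.23 = 20.7
  Term project 45 × 0.12 = 5.4
  Midterm exam 100 × 0.12 = 12
  Peer review 90 × 0.09 = 8.1
  Reading responses 43 × 0.13 = 5.59
Sum = 73.85
Extra credit: 73.85 + 2 = 75.85
75.85 is ≥ 74 and < 78 → C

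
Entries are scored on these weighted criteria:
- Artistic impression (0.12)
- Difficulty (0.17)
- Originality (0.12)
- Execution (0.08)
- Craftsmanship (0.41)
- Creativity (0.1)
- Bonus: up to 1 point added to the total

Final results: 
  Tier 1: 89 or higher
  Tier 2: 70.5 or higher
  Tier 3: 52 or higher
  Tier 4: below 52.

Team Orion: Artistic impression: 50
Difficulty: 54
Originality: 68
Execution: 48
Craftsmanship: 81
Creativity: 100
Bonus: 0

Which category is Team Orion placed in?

Weighted total:
  Artistic impression 50 × 0.12 = 6
  Difficulty 54 × 0.17 = 9.18
  Originality 68 × 0.12 = 8.16
  Execution 48 × 0.08 = 3.84
  Craftsmanship 81 × 0.41 = 33.21
  Creativity 100 × 0.1 = 10
Sum = 70.39
Bonus: 70.39 + 0 = 70.39
70.39 is ≥ 52 and < 70.5 → Tier 3

Tier 3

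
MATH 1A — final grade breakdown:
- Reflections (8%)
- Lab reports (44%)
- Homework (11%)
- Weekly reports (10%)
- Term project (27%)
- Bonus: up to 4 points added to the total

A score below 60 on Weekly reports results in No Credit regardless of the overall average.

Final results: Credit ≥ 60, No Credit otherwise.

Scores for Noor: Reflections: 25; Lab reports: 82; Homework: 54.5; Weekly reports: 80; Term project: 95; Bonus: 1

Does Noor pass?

Credit

Weekly reports score 80 ≥ 60: minimum met.
Weighted total:
  Reflections 25 × 0.08 = 2
  Lab reports 82 × 0.44 = 36.08
  Homework 54.5 × 0.11 = 5.995
  Weekly reports 80 × 0.1 = 8
  Term project 95 × 0.27 = 25.65
Sum = 77.725
Bonus: 77.725 + 1 = 78.725
78.725 ≥ 60 → Credit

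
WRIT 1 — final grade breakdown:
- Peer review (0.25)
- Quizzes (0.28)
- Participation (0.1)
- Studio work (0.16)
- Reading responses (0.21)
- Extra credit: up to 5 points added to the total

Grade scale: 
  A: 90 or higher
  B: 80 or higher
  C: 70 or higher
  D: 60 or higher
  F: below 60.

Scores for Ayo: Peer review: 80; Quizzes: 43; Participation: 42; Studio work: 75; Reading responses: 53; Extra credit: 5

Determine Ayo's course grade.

D

Weighted total:
  Peer review 80 × 0.25 = 20
  Quizzes 43 × 0.28 = 12.04
  Participation 42 × 0.1 = 4.2
  Studio work 75 × 0.16 = 12
  Reading responses 53 × 0.21 = 11.13
Sum = 59.37
Extra credit: 59.37 + 5 = 64.37
64.37 is ≥ 60 and < 70 → D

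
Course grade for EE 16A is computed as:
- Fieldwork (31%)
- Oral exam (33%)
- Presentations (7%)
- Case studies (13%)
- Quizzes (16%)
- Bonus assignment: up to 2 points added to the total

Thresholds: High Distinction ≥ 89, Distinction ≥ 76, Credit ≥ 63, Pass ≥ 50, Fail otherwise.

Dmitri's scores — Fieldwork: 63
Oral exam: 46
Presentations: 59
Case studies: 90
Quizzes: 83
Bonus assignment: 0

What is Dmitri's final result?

Credit

Weighted total:
  Fieldwork 63 × 0.31 = 19.53
  Oral exam 46 × 0.33 = 15.18
  Presentations 59 × 0.07 = 4.13
  Case studies 90 × 0.13 = 11.7
  Quizzes 83 × 0.16 = 13.28
Sum = 63.82
Bonus assignment: 63.82 + 0 = 63.82
63.82 is ≥ 63 and < 76 → Credit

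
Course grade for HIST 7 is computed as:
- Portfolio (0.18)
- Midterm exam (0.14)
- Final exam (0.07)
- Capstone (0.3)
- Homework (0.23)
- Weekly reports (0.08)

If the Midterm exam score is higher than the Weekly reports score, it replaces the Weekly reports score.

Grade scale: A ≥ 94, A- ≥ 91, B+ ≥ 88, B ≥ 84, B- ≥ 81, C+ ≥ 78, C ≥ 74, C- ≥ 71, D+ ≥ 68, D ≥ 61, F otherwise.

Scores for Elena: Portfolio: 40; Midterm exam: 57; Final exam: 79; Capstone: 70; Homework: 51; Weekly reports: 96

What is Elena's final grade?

Midterm exam (57) ≤ Weekly reports (96), so Weekly reports stays at 96.
Weighted total:
  Portfolio 40 × 0.18 = 7.2
  Midterm exam 57 × 0.14 = 7.98
  Final exam 79 × 0.07 = 5.53
  Capstone 70 × 0.3 = 21
  Homework 51 × 0.23 = 11.73
  Weekly reports 96 × 0.08 = 7.68
Sum = 61.12
61.12 is ≥ 61 and < 68 → D

D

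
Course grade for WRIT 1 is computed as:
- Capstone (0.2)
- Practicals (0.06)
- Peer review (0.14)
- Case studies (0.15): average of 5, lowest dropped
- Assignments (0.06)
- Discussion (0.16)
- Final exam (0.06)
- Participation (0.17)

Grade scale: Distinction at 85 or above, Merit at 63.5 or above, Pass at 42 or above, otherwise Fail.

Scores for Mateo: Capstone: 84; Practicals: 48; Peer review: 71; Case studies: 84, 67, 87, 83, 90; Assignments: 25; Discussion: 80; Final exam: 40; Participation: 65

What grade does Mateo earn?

Merit

Case studies: drop 67 → average of remaining 4 = 344/4 = 86
Weighted total:
  Capstone 84 × 0.2 = 16.8
  Practicals 48 × 0.06 = 2.88
  Peer review 71 × 0.14 = 9.94
  Case studies 86 × 0.15 = 12.9
  Assignments 25 × 0.06 = 1.5
  Discussion 80 × 0.16 = 12.8
  Final exam 40 × 0.06 = 2.4
  Participation 65 × 0.17 = 11.05
Sum = 70.27
70.27 is ≥ 63.5 and < 85 → Merit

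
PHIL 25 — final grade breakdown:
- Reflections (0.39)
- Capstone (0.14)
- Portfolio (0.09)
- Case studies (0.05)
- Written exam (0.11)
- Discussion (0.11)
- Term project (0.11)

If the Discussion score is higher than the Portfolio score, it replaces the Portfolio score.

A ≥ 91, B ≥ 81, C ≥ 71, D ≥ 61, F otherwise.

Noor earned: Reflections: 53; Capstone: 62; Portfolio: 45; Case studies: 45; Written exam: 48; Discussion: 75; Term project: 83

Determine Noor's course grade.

Discussion (75) > Portfolio (45), so Portfolio counts as 75.
Weighted total:
  Reflections 53 × 0.39 = 20.67
  Capstone 62 × 0.14 = 8.68
  Portfolio 75 × 0.09 = 6.75
  Case studies 45 × 0.05 = 2.25
  Written exam 48 × 0.11 = 5.28
  Discussion 75 × 0.11 = 8.25
  Term project 83 × 0.11 = 9.13
Sum = 61.01
61.01 is ≥ 61 and < 71 → D

D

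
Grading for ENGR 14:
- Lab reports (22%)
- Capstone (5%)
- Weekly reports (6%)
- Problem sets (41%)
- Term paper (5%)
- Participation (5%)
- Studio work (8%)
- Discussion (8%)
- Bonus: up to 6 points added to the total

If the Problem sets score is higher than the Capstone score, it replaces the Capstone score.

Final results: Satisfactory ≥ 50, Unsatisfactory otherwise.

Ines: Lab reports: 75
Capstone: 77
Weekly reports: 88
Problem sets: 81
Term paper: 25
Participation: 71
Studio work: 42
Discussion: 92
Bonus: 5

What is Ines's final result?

Satisfactory

Problem sets (81) > Capstone (77), so Capstone counts as 81.
Weighted total:
  Lab reports 75 × 0.22 = 16.5
  Capstone 81 × 0.05 = 4.05
  Weekly reports 88 × 0.06 = 5.28
  Problem sets 81 × 0.41 = 33.21
  Term paper 25 × 0.05 = 1.25
  Participation 71 × 0.05 = 3.55
  Studio work 42 × 0.08 = 3.36
  Discussion 92 × 0.08 = 7.36
Sum = 74.56
Bonus: 74.56 + 5 = 79.56
79.56 ≥ 50 → Satisfactory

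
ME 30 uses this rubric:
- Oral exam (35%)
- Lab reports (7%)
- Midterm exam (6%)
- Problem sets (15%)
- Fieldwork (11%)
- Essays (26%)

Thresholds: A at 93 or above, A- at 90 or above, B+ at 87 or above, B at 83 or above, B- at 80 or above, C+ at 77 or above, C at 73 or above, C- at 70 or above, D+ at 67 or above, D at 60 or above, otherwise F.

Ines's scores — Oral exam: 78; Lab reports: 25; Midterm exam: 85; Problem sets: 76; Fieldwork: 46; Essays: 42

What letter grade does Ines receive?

Weighted total:
  Oral exam 78 × 0.35 = 27.3
  Lab reports 25 × 0.07 = 1.75
  Midterm exam 85 × 0.06 = 5.1
  Problem sets 76 × 0.15 = 11.4
  Fieldwork 46 × 0.11 = 5.06
  Essays 42 × 0.26 = 10.92
Sum = 61.53
61.53 is ≥ 60 and < 67 → D

D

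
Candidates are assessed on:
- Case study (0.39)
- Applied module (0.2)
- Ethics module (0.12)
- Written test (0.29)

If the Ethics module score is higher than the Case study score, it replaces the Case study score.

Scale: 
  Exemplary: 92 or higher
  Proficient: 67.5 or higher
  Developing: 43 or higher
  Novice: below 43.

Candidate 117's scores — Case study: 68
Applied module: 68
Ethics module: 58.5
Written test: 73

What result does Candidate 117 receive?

Ethics module (58.5) ≤ Case study (68), so Case study stays at 68.
Weighted total:
  Case study 68 × 0.39 = 26.52
  Applied module 68 × 0.2 = 13.6
  Ethics module 58.5 × 0.12 = 7.02
  Written test 73 × 0.29 = 21.17
Sum = 68.31
68.31 is ≥ 67.5 and < 92 → Proficient

Proficient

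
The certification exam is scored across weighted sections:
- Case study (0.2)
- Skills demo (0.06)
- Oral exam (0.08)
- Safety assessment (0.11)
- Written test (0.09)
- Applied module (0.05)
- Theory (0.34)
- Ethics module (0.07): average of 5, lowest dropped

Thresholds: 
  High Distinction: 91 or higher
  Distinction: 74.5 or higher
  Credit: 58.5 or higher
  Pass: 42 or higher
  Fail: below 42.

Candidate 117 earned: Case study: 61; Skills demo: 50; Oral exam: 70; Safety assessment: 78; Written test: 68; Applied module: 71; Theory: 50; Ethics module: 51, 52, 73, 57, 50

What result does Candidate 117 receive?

Ethics module: drop 50 → average of remaining 4 = 233/4 = 58.25
Weighted total:
  Case study 61 × 0.2 = 12.2
  Skills demo 50 × 0.06 = 3
  Oral exam 70 × 0.08 = 5.6
  Safety assessment 78 × 0.11 = 8.58
  Written test 68 × 0.09 = 6.12
  Applied module 71 × 0.05 = 3.55
  Theory 50 × 0.34 = 17
  Ethics module 58.25 × 0.07 = 4.0775
Sum = 60.1275
60.1275 is ≥ 58.5 and < 74.5 → Credit

Credit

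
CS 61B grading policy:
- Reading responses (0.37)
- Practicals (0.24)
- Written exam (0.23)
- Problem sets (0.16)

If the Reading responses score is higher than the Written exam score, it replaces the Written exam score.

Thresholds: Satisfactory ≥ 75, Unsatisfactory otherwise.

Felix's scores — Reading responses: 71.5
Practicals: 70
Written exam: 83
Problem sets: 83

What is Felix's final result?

Satisfactory

Reading responses (71.5) ≤ Written exam (83), so Written exam stays at 83.
Weighted total:
  Reading responses 71.5 × 0.37 = 26.455
  Practicals 70 × 0.24 = 16.8
  Written exam 83 × 0.23 = 19.09
  Problem sets 83 × 0.16 = 13.28
Sum = 75.625
75.625 ≥ 75 → Satisfactory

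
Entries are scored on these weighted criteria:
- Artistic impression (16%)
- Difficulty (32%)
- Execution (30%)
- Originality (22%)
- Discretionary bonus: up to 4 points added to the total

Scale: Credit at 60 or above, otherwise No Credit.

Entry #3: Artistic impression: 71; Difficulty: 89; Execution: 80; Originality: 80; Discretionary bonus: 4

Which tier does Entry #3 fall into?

Weighted total:
  Artistic impression 71 × 0.16 = 11.36
  Difficulty 89 × 0.32 = 28.48
  Execution 80 × 0.3 = 24
  Originality 80 × 0.22 = 17.6
Sum = 81.44
Discretionary bonus: 81.44 + 4 = 85.44
85.44 ≥ 60 → Credit

Credit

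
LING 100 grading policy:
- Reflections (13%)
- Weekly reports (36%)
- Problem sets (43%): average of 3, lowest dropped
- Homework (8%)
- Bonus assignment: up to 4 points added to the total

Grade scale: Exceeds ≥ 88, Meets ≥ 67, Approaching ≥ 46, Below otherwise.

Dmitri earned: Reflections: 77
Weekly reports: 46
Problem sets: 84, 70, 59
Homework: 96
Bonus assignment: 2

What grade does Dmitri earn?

Meets

Problem sets: drop 59 → average of remaining 2 = 154/2 = 77
Weighted total:
  Reflections 77 × 0.13 = 10.01
  Weekly reports 46 × 0.36 = 16.56
  Problem sets 77 × 0.43 = 33.11
  Homework 96 × 0.08 = 7.68
Sum = 67.36
Bonus assignment: 67.36 + 2 = 69.36
69.36 is ≥ 67 and < 88 → Meets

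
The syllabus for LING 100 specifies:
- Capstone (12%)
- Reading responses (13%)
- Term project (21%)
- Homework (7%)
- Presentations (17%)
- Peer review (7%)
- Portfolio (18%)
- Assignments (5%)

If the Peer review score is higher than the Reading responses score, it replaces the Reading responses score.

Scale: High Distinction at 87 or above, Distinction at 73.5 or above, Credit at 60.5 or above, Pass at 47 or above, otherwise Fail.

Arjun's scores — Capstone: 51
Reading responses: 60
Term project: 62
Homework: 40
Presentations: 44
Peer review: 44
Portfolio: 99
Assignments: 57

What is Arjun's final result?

Credit

Peer review (44) ≤ Reading responses (60), so Reading responses stays at 60.
Weighted total:
  Capstone 51 × 0.12 = 6.12
  Reading responses 60 × 0.13 = 7.8
  Term project 62 × 0.21 = 13.02
  Homework 40 × 0.07 = 2.8
  Presentations 44 × 0.17 = 7.48
  Peer review 44 × 0.07 = 3.08
  Portfolio 99 × 0.18 = 17.82
  Assignments 57 × 0.05 = 2.85
Sum = 60.97
60.97 is ≥ 60.5 and < 73.5 → Credit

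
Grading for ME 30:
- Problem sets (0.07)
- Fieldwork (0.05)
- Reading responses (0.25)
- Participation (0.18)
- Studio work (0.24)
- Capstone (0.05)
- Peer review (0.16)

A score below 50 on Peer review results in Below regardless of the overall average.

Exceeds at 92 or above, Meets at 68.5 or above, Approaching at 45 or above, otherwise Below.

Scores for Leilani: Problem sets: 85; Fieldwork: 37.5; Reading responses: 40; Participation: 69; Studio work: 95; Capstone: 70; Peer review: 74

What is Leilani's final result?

Approaching

Peer review score 74 ≥ 50: minimum met.
Weighted total:
  Problem sets 85 × 0.07 = 5.95
  Fieldwork 37.5 × 0.05 = 1.875
  Reading responses 40 × 0.25 = 10
  Participation 69 × 0.18 = 12.42
  Studio work 95 × 0.24 = 22.8
  Capstone 70 × 0.05 = 3.5
  Peer review 74 × 0.16 = 11.84
Sum = 68.385
68.385 is ≥ 45 and < 68.5 → Approaching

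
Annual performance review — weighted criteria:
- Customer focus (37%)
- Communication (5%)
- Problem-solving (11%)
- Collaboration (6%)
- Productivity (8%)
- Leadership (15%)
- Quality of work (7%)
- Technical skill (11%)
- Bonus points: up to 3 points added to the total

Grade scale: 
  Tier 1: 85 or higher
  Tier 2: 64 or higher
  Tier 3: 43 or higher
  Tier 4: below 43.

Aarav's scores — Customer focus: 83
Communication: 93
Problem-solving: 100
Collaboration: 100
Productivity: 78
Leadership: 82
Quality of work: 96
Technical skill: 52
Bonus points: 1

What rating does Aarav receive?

Weighted total:
  Customer focus 83 × 0.37 = 30.71
  Communication 93 × 0.05 = 4.65
  Problem-solving 100 × 0.11 = 11
  Collaboration 100 × 0.06 = 6
  Productivity 78 × 0.08 = 6.24
  Leadership 82 × 0.15 = 12.3
  Quality of work 96 × 0.07 = 6.72
  Technical skill 52 × 0.11 = 5.72
Sum = 83.34
Bonus points: 83.34 + 1 = 84.34
84.34 is ≥ 64 and < 85 → Tier 2

Tier 2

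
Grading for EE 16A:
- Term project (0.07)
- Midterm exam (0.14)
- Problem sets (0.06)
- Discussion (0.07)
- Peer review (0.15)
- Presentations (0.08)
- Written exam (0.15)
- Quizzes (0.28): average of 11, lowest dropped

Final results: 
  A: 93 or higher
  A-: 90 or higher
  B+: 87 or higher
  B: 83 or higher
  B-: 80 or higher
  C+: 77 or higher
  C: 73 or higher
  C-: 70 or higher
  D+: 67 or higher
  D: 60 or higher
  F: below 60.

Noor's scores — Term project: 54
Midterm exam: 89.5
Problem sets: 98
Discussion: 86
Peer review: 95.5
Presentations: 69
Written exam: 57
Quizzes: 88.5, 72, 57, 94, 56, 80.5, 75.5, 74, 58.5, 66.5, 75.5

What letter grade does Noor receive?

Quizzes: drop 56 → average of remaining 10 = 742/10 = 74.2
Weighted total:
  Term project 54 × 0.07 = 3.78
  Midterm exam 89.5 × 0.14 = 12.53
  Problem sets 98 × 0.06 = 5.88
  Discussion 86 × 0.07 = 6.02
  Peer review 95.5 × 0.15 = 14.325
  Presentations 69 × 0.08 = 5.52
  Written exam 57 × 0.15 = 8.55
  Quizzes 74.2 × 0.28 = 20.776
Sum = 77.381
77.381 is ≥ 77 and < 80 → C+

C+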